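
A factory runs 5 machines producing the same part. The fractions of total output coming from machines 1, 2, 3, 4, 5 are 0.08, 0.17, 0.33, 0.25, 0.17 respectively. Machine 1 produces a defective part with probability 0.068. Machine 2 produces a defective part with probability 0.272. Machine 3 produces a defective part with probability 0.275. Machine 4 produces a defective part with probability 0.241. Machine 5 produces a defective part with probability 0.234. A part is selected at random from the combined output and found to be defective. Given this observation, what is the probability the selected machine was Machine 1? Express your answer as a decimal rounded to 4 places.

P(defective|M1) = 0.068; P(defective|M2) = 0.272; P(defective|M3) = 0.275; P(defective|M4) = 0.241; P(defective|M5) = 0.234.
Prior × likelihood for each source: 0.08·0.068=0.005440, 0.17·0.272=0.04624, 0.33·0.275=0.09075, 0.25·0.241=0.06025, 0.17·0.234=0.03978. Summing gives P(defective) = 0.24246.
P(Machine 1 | defective) = 0.005440 / 0.24246 = 0.0224.

Posterior probability ≈ 0.0224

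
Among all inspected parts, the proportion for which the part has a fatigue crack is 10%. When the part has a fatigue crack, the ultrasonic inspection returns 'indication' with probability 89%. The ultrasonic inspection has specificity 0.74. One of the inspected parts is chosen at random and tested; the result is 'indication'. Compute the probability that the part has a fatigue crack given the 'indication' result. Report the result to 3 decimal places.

Write H for 'the part has a fatigue crack'. Prior odds H:¬H = 0.1/0.9 = 0.11111. For the 'indication' outcome, the likelihood ratio is 0.89/0.26 = 3.4231.
Posterior odds = 0.11111 × 3.4231 = 0.38034, so P(H|E) = 0.38034/(1+0.38034) = 0.276.

P(H | E) ≈ 0.276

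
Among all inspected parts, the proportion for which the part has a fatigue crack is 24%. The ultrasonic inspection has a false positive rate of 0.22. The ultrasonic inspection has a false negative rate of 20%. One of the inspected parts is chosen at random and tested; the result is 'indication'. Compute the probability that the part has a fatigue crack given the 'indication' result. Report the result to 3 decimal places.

P(H | E) ≈ 0.535

Let H be the event that the part has a fatigue crack. P(H) = 0.24, so P(¬H) = 0.76. With E the 'indication' result, P(E|H) = 0.8 and P(E|¬H) = 0.22.
P(E) = 0.8·0.24 + 0.22·0.76 = 0.19200 + 0.16720 = 0.35920.
By Bayes' theorem, P(H|E) = 0.19200 / 0.35920 = 0.535.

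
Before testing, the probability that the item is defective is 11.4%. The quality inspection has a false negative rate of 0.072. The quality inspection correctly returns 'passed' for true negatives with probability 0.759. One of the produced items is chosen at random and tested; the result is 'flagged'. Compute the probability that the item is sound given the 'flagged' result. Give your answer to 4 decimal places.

Write H for 'the item is defective'. Prior odds H:¬H = 0.114/0.886 = 0.12867. For the 'flagged' outcome, the likelihood ratio is 0.928/0.241 = 3.8506.
Posterior odds = 0.12867 × 3.8506 = 0.49545, so P(H|E) = 0.49545/(1+0.49545) = 0.3313. Then P(¬H|E) = 1 − 0.3313 = 0.6687.

P(¬H | E) ≈ 0.6687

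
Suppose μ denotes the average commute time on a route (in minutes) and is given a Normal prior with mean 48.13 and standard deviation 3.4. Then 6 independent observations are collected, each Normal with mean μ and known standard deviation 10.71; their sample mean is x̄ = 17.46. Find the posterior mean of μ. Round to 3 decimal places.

Posterior mean ≈ 36.573

Prior precision 1/τ₀² = 1/3.4² = 0.0865052; data precision n/σ² = 6/10.71² = 0.0523085.
Posterior precision = 0.0865052 + 0.0523085 = 0.138814.
Posterior mean = (0.0865052·48.13 + 0.0523085·17.46) / 0.138814 = 36.573.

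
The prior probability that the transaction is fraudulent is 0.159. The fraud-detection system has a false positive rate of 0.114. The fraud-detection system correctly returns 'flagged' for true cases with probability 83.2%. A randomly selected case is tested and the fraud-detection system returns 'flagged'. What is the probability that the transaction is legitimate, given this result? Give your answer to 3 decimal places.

Let H be the event that the transaction is fraudulent. P(H) = 0.159, so P(¬H) = 0.841. With E the 'flagged' result, P(E|H) = 0.832 and P(E|¬H) = 0.114.
P(E) = 0.832·0.159 + 0.114·0.841 = 0.13229 + 0.095874 = 0.22816.
By Bayes' theorem, P(H|E) = 0.13229 / 0.22816 = 0.580. Hence P(¬H|E) = 1 − 0.580 = 0.420.

P(¬H | E) ≈ 0.420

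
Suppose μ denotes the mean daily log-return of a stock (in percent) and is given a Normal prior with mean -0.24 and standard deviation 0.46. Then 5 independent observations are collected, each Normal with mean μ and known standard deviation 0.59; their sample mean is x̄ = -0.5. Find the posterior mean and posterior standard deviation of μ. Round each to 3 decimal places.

Posterior mean ≈ -0.436; posterior SD ≈ 0.229

Prior precision 1/τ₀² = 1/0.46² = 4.72590; data precision n/σ² = 5/0.59² = 14.3637.
Posterior precision = 4.72590 + 14.3637 = 19.0896, giving posterior SD = 1/√19.0896 = 0.229.
Posterior mean = (4.72590·-0.24 + 14.3637·-0.5) / 19.0896 = -0.436.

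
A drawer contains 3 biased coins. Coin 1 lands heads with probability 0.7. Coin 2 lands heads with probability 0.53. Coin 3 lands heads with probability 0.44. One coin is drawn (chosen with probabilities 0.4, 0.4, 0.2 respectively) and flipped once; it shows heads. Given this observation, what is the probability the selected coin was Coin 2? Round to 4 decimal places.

P(heads|C1) = 0.7; P(heads|C2) = 0.53; P(heads|C3) = 0.44.
Prior × likelihood for each source: 0.4·0.7=0.2800, 0.4·0.53=0.2120, 0.2·0.44=0.08800. Summing gives P(heads) = 0.58000.
P(Coin 2 | heads) = 0.2120 / 0.58000 = 0.3655.

Posterior probability ≈ 0.3655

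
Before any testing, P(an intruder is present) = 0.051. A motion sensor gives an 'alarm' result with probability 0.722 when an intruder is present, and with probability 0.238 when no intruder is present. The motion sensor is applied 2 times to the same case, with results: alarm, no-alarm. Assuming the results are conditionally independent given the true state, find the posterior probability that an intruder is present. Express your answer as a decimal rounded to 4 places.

Posterior P(H) ≈ 0.0561

Let H be the event that an intruder is present; start with P(H) = 0.051. P('alarm'|H) = 0.722, P('alarm'|¬H) = 0.238.
Update on result 1 ('alarm'): P(H) ← 0.722·0.0510 / (0.722·0.0510 + 0.238·0.9490) = 0.036822/0.26268 = 0.1402.
Update on result 2 ('no-alarm'): P(H) ← 0.278·0.1402 / (0.278·0.1402 + 0.762·0.8598) = 0.038969/0.69415 = 0.0561.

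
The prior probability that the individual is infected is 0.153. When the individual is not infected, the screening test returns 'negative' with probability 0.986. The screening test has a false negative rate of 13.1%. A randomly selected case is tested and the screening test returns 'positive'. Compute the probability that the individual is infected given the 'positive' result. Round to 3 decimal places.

P(H | E) ≈ 0.918

Write H for 'the individual is infected'. Prior odds H:¬H = 0.153/0.847 = 0.18064. For the 'positive' outcome, the likelihood ratio is 0.869/0.014 = 62.071.
Posterior odds = 0.18064 × 62.071 = 11.212, so P(H|E) = 11.212/(1+11.212) = 0.918.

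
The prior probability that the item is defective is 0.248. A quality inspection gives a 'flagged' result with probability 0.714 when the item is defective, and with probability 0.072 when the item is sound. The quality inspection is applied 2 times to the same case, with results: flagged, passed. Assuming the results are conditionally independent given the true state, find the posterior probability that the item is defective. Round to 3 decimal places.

Posterior P(H) ≈ 0.502

With H the event that the item is defective, the joint likelihood of the observed sequence is P(data|H) = 0.714·0.286 = 0.20420 and P(data|¬H) = 0.072·0.928 = 0.066816.
Bayes: P(H|data) = 0.248·0.20420 / (0.248·0.20420 + 0.752·0.066816) = 0.050643/0.10089 = 0.5020.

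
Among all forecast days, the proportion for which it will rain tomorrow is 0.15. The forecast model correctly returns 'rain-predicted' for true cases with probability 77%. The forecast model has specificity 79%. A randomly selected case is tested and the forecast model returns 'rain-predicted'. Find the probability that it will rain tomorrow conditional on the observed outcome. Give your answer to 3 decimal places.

Write H for 'it will rain tomorrow'. Prior odds H:¬H = 0.15/0.85 = 0.17647. For the 'rain-predicted' outcome, the likelihood ratio is 0.77/0.21 = 3.6667.
Posterior odds = 0.17647 × 3.6667 = 0.64706, so P(H|E) = 0.64706/(1+0.64706) = 0.393.

P(H | E) ≈ 0.393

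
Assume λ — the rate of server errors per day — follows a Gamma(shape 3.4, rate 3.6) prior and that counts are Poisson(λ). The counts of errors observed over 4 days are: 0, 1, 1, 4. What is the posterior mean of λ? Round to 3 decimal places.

Posterior mean ≈ 1.237

The Poisson likelihood adds the total count to the shape and the number of exposure periods to the rate. Here ∑xᵢ = 6 and n = 4, so shape 3.4→9.4 and rate 3.6→7.6.
Posterior mean = shape/rate = 9.4/7.6 = 1.237.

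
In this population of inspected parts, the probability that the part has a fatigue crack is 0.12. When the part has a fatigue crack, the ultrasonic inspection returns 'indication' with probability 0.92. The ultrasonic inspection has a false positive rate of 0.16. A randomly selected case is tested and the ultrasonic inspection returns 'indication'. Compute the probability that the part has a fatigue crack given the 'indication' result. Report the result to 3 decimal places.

P(H | E) ≈ 0.439

Let H be the event that the part has a fatigue crack. P(H) = 0.12, so P(¬H) = 0.88. With E the 'indication' result, P(E|H) = 0.92 and P(E|¬H) = 0.16.
P(E) = 0.92·0.12 + 0.16·0.88 = 0.11040 + 0.14080 = 0.25120.
By Bayes' theorem, P(H|E) = 0.11040 / 0.25120 = 0.439.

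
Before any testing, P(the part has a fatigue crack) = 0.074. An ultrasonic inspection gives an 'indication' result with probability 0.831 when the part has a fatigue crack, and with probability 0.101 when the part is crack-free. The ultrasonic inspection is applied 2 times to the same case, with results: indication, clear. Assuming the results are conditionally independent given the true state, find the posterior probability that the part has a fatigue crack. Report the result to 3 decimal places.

Let H be the event that the part has a fatigue crack; start with P(H) = 0.074. P('indication'|H) = 0.831, P('indication'|¬H) = 0.101.
Update on result 1 ('indication'): P(H) ← 0.831·0.0740 / (0.831·0.0740 + 0.101·0.9260) = 0.061494/0.15502 = 0.3967.
Update on result 2 ('clear'): P(H) ← 0.169·0.3967 / (0.169·0.3967 + 0.899·0.6033) = 0.067040/0.60942 = 0.1100.

Posterior P(H) ≈ 0.110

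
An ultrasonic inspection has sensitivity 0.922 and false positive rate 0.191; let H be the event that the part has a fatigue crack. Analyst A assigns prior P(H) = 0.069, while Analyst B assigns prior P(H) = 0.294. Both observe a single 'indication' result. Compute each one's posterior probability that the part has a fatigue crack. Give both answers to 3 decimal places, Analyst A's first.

Analyst A: 0.263; Analyst B: 0.668

The likelihood ratio for an 'indication' result is 0.922/0.191 = 4.8272.
Analyst A: prior odds 0.069/0.931 = 0.074114; posterior odds 0.35776; posterior probability 0.263.
Analyst B: prior odds 0.294/0.706 = 0.41643; posterior odds 2.0102; posterior probability 0.668.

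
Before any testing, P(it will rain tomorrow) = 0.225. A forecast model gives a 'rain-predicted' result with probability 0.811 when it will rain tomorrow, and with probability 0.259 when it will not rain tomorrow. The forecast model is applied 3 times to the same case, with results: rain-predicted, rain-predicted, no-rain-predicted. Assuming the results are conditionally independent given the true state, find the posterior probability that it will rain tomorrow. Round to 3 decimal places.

Let H be the event that it will rain tomorrow; start with P(H) = 0.225. P('rain-predicted'|H) = 0.811, P('rain-predicted'|¬H) = 0.259.
Update on result 1 ('rain-predicted'): P(H) ← 0.811·0.2250 / (0.811·0.2250 + 0.259·0.7750) = 0.18248/0.38320 = 0.4762.
Update on result 2 ('rain-predicted'): P(H) ← 0.811·0.4762 / (0.811·0.4762 + 0.259·0.5238) = 0.38619/0.52186 = 0.7400.
Update on result 3 ('no-rain-predicted'): P(H) ← 0.189·0.7400 / (0.189·0.7400 + 0.741·0.2600) = 0.13987/0.33250 = 0.4206.

Posterior P(H) ≈ 0.421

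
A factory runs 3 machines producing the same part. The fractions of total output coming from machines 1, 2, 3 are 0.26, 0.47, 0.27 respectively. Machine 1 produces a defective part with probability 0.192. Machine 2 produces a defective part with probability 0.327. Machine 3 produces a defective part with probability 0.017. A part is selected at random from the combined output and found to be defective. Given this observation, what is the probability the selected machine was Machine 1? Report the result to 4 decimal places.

Tabulate prior·likelihood by source: [1] prior 0.26, lik 0.192, product 0.04992; [2] prior 0.47, lik 0.327, product 0.1537; [3] prior 0.27, lik 0.017, product 0.004590.
Normalizing constant = 0.20820; the posterior for Machine 1 is its product over the sum, 0.04992/0.20820 = 0.2398.

Posterior probability ≈ 0.2398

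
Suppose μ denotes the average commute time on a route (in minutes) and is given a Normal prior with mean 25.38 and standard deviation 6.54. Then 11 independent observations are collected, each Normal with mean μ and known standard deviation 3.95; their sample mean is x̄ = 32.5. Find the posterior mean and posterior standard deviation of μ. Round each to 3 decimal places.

Posterior mean ≈ 32.271; posterior SD ≈ 1.172

With known σ, the Normal prior is conjugate. Weight on the data is w = (n/σ²)/(n/σ² + 1/τ₀²) = 0.705015/(0.705015+0.0233800) = 0.96790.
Posterior mean = w·x̄ + (1−w)·μ₀ = 0.96790·32.5 + 0.032098·25.38 = 32.271. Posterior variance = 1/(0.705015+0.0233800) = 1.37288, so SD = 1.172.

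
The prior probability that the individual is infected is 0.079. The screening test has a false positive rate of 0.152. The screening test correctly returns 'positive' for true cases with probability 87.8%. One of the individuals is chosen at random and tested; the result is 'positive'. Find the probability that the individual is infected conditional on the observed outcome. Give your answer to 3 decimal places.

P(H | E) ≈ 0.331

Let H be the event that the individual is infected. P(H) = 0.079, so P(¬H) = 0.921. With E the 'positive' result, P(E|H) = 0.878 and P(E|¬H) = 0.152.
P(E) = 0.878·0.079 + 0.152·0.921 = 0.069362 + 0.13999 = 0.20935.
By Bayes' theorem, P(H|E) = 0.069362 / 0.20935 = 0.331.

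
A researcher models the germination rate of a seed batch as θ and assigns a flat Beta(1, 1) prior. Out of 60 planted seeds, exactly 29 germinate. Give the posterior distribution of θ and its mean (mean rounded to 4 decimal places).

Observing 29 successes and 31 failures updates Beta(1, 1) by adding the success and failure counts to the two shape parameters: α = 1+29 = 30, β = 1+31 = 32.
E[θ | data] = 30/(30+32) = 0.4839.

Posterior: Beta(30, 32); mean ≈ 0.4839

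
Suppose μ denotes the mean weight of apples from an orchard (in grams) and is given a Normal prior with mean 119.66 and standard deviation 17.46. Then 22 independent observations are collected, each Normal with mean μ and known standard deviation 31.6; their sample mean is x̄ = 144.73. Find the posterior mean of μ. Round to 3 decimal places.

Posterior mean ≈ 141.481

With known σ, the Normal prior is conjugate. Weight on the data is w = (n/σ²)/(n/σ² + 1/τ₀²) = 0.0220317/(0.0220317+0.00328028) = 0.87041.
Posterior mean = w·x̄ + (1−w)·μ₀ = 0.87041·144.73 + 0.12959·119.66 = 141.481.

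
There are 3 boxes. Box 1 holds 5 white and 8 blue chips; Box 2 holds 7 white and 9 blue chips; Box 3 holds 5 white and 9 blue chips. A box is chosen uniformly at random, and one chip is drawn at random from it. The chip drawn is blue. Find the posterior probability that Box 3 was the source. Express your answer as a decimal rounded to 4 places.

Posterior probability ≈ 0.3531

P(blue|Box 1) = 0.6154; P(blue|Box 2) = 0.5625; P(blue|Box 3) = 0.6429.
Prior × likelihood for each source: 0.333333·0.6154=0.2051, 0.333333·0.5625=0.1875, 0.333333·0.6429=0.2143. Summing gives P(blue) = 0.60691.
P(Box 3 | blue) = 0.2143 / 0.60691 = 0.3531.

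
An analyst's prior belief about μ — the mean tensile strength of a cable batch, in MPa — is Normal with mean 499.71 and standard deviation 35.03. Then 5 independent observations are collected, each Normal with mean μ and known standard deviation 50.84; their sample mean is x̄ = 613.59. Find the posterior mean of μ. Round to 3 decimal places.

With known σ, the Normal prior is conjugate. Weight on the data is w = (n/σ²)/(n/σ² + 1/τ₀²) = 0.00193446/(0.00193446+0.00081493) = 0.70360.
Posterior mean = w·x̄ + (1−w)·μ₀ = 0.70360·613.59 + 0.29640·499.71 = 579.836.

Posterior mean ≈ 579.836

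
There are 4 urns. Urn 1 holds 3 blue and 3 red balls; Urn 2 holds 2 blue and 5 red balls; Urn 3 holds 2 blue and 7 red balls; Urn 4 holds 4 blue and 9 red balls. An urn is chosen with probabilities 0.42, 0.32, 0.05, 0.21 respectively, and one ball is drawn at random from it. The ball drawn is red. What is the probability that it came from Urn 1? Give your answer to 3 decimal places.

Tabulate prior·likelihood by source: [1] prior 0.42, lik 0.5, product 0.2100; [2] prior 0.32, lik 0.7143, product 0.2286; [3] prior 0.05, lik 0.7778, product 0.03889; [4] prior 0.21, lik 0.6923, product 0.1454.
Normalizing constant = 0.62284; the posterior for Urn 1 is its product over the sum, 0.2100/0.62284 = 0.337.

Posterior probability ≈ 0.337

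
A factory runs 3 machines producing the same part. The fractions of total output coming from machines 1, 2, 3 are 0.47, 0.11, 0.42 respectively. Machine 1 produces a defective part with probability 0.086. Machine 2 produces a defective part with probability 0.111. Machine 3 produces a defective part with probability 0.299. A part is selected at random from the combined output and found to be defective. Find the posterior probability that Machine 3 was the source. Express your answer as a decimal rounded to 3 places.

Posterior probability ≈ 0.705

P(defective|M1) = 0.086; P(defective|M2) = 0.111; P(defective|M3) = 0.299.
Prior × likelihood for each source: 0.47·0.086=0.04042, 0.11·0.111=0.01221, 0.42·0.299=0.1256. Summing gives P(defective) = 0.17821.
P(Machine 3 | defective) = 0.1256 / 0.17821 = 0.705.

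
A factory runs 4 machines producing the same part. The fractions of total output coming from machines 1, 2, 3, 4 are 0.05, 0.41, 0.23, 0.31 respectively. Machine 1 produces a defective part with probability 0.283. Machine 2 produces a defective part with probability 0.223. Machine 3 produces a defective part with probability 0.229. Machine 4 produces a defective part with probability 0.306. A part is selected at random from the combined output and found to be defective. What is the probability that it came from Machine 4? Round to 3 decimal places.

P(defective|M1) = 0.283; P(defective|M2) = 0.223; P(defective|M3) = 0.229; P(defective|M4) = 0.306.
Prior × likelihood for each source: 0.05·0.283=0.01415, 0.41·0.223=0.09143, 0.23·0.229=0.05267, 0.31·0.306=0.09486. Summing gives P(defective) = 0.25311.
P(Machine 4 | defective) = 0.09486 / 0.25311 = 0.375.

Posterior probability ≈ 0.375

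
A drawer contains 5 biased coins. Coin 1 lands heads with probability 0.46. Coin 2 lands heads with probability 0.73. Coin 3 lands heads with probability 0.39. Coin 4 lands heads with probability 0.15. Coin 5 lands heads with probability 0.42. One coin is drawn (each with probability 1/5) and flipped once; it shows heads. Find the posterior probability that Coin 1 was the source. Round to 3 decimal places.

Tabulate prior·likelihood by source: [1] prior 0.2, lik 0.46, product 0.09200; [2] prior 0.2, lik 0.73, product 0.1460; [3] prior 0.2, lik 0.39, product 0.07800; [4] prior 0.2, lik 0.15, product 0.03000; [5] prior 0.2, lik 0.42, product 0.08400.
Normalizing constant = 0.43000; the posterior for Coin 1 is its product over the sum, 0.09200/0.43000 = 0.214.

Posterior probability ≈ 0.214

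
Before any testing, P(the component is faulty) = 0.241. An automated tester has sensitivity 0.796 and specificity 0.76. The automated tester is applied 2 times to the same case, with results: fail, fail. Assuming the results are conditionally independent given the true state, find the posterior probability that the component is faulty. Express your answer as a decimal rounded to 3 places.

Posterior P(H) ≈ 0.777

Let H be the event that the component is faulty; start with P(H) = 0.241. P('fail'|H) = 0.796, P('fail'|¬H) = 0.24.
Update on result 1 ('fail'): P(H) ← 0.796·0.2410 / (0.796·0.2410 + 0.24·0.7590) = 0.19184/0.37400 = 0.5129.
Update on result 2 ('fail'): P(H) ← 0.796·0.5129 / (0.796·0.5129 + 0.24·0.4871) = 0.40830/0.52519 = 0.7774.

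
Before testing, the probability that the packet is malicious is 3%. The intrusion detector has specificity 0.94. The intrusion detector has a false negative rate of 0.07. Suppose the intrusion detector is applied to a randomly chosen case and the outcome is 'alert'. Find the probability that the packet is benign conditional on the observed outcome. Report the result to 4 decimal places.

Write H for 'the packet is malicious'. Prior odds H:¬H = 0.03/0.97 = 0.030928. For the 'alert' outcome, the likelihood ratio is 0.93/0.06 = 15.500.
Posterior odds = 0.030928 × 15.500 = 0.47938, so P(H|E) = 0.47938/(1+0.47938) = 0.3240. Then P(¬H|E) = 1 − 0.3240 = 0.6760.

P(¬H | E) ≈ 0.6760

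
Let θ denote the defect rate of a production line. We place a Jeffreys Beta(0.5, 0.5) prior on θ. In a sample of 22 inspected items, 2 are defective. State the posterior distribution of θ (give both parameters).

Posterior: Beta(2.5, 20.5)

The binomial likelihood is conjugate to the Beta prior: with 2 successes and 20 failures, the posterior is Beta(0.5+2, 0.5+20) = Beta(2.5, 20.5).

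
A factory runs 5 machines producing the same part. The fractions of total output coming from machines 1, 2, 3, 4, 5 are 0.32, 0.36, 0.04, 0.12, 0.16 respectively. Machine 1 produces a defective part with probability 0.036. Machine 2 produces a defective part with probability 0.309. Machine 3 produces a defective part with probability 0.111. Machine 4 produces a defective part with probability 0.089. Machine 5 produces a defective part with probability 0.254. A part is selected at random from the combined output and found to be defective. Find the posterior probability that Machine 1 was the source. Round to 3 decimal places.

Posterior probability ≈ 0.065

Tabulate prior·likelihood by source: [1] prior 0.32, lik 0.036, product 0.01152; [2] prior 0.36, lik 0.309, product 0.1112; [3] prior 0.04, lik 0.111, product 0.004440; [4] prior 0.12, lik 0.089, product 0.01068; [5] prior 0.16, lik 0.254, product 0.04064.
Normalizing constant = 0.17852; the posterior for Machine 1 is its product over the sum, 0.01152/0.17852 = 0.065.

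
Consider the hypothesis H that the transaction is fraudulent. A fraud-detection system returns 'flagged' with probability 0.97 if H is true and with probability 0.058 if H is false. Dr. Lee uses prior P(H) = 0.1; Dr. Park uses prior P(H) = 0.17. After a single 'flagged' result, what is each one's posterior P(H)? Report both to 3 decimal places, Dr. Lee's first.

P('+'|H) = 0.97, P('+'|¬H) = 0.058.
Dr. Lee: numerator 0.97·0.1 = 0.097000; evidence = 0.097000+0.058·0.9 = 0.14920; posterior = 0.650.
Dr. Park: numerator 0.97·0.17 = 0.16490; evidence = 0.16490+0.058·0.83 = 0.21304; posterior = 0.774.

Dr. Lee: 0.650; Dr. Park: 0.774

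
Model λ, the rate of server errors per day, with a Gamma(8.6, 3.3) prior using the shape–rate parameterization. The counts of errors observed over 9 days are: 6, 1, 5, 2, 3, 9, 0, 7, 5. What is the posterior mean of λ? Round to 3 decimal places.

Posterior mean ≈ 3.789

Total count ∑xᵢ = 38 over n = 9 days.
Gamma is conjugate to the Poisson likelihood: posterior is Gamma(shape = 8.6+38 = 46.6, rate = 3.3+9 = 12.3).
E[λ | data] = 46.6/12.3 = 3.789.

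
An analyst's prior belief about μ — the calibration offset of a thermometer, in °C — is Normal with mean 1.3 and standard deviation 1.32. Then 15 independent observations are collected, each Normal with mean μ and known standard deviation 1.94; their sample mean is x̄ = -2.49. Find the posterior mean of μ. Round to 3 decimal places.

With known σ, the Normal prior is conjugate. Weight on the data is w = (n/σ²)/(n/σ² + 1/τ₀²) = 3.98555/(3.98555+0.573921) = 0.87413.
Posterior mean = w·x̄ + (1−w)·μ₀ = 0.87413·-2.49 + 0.12587·1.3 = -2.013.

Posterior mean ≈ -2.013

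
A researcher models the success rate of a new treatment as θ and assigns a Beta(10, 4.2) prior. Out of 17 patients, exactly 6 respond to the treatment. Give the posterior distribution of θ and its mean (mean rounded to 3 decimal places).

The binomial likelihood is conjugate to the Beta prior: with 6 successes and 11 failures, the posterior is Beta(10+6, 4.2+11) = Beta(16, 15.2).
E[θ | data] = 16/(16+15.2) = 0.513.

Posterior: Beta(16, 15.2); mean ≈ 0.513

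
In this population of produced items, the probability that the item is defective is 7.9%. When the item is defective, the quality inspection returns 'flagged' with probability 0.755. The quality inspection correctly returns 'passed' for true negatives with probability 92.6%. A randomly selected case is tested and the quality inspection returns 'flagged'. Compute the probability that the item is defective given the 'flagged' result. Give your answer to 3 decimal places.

Write H for 'the item is defective'. Prior odds H:¬H = 0.079/0.921 = 0.085776. For the 'flagged' outcome, the likelihood ratio is 0.755/0.074 = 10.203.
Posterior odds = 0.085776 × 10.203 = 0.87515, so P(H|E) = 0.87515/(1+0.87515) = 0.467.

P(H | E) ≈ 0.467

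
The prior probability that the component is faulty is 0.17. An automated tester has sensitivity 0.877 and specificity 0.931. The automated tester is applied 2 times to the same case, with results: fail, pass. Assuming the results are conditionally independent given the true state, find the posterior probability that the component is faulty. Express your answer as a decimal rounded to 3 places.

Posterior P(H) ≈ 0.256

With H the event that the component is faulty, the joint likelihood of the observed sequence is P(data|H) = 0.877·0.123 = 0.10787 and P(data|¬H) = 0.069·0.931 = 0.064239.
Bayes: P(H|data) = 0.17·0.10787 / (0.17·0.10787 + 0.83·0.064239) = 0.018338/0.071656 = 0.2559.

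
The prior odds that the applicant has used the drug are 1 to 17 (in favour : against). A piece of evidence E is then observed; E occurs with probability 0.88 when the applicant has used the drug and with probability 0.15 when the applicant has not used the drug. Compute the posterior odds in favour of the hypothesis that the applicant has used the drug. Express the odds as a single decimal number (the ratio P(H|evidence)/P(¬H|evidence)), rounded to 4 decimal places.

Posterior odds ≈ 0.3451

Prior odds = 1/17 = 0.058824.
Likelihood ratio for E = 0.88/0.15 = 5.8667.
Posterior odds = prior odds × LR = 0.34510.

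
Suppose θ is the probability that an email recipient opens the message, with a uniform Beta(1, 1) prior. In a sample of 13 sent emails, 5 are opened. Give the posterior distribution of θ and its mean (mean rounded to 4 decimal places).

Posterior: Beta(6, 9); mean ≈ 0.4000

Observing 5 successes and 8 failures updates Beta(1, 1) by adding the success and failure counts to the two shape parameters: α = 1+5 = 6, β = 1+8 = 9.
E[θ | data] = 6/(6+9) = 0.4000.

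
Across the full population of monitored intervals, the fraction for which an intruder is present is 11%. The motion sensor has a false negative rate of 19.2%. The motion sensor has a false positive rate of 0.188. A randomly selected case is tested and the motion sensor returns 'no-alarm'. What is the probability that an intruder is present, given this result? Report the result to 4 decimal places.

P(H | E) ≈ 0.0284

Write H for 'an intruder is present'. Prior odds H:¬H = 0.11/0.89 = 0.12360. For the 'no-alarm' outcome, the likelihood ratio is 0.192/0.812 = 0.23645.
Posterior odds = 0.12360 × 0.23645 = 0.029225, so P(H|E) = 0.029225/(1+0.029225) = 0.0284.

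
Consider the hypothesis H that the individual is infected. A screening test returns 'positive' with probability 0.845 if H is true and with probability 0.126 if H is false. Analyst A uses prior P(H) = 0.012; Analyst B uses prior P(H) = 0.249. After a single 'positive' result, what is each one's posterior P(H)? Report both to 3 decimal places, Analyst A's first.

The likelihood ratio for a 'positive' result is 0.845/0.126 = 6.7063.
Analyst A: prior odds 0.012/0.988 = 0.012146; posterior odds 0.081454; posterior probability 0.075.
Analyst B: prior odds 0.249/0.751 = 0.33156; posterior odds 2.2235; posterior probability 0.690.

Analyst A: 0.075; Analyst B: 0.690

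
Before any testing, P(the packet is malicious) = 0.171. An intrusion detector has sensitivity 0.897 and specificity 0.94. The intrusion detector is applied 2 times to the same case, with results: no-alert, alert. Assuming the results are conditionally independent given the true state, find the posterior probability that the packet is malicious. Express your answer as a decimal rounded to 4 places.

Posterior P(H) ≈ 0.2526

Let H be the event that the packet is malicious; start with P(H) = 0.171. P('alert'|H) = 0.897, P('alert'|¬H) = 0.06.
Update on result 1 ('no-alert'): P(H) ← 0.103·0.1710 / (0.103·0.1710 + 0.94·0.8290) = 0.017613/0.79687 = 0.0221.
Update on result 2 ('alert'): P(H) ← 0.897·0.0221 / (0.897·0.0221 + 0.06·0.9779) = 0.019826/0.078500 = 0.2526.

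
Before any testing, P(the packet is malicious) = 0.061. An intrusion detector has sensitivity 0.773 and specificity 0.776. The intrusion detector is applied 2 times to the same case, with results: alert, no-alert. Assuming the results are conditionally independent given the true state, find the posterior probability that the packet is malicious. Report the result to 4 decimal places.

Let H be the event that the packet is malicious; start with P(H) = 0.061. P('alert'|H) = 0.773, P('alert'|¬H) = 0.224.
Update on result 1 ('alert'): P(H) ← 0.773·0.0610 / (0.773·0.0610 + 0.224·0.9390) = 0.047153/0.25749 = 0.1831.
Update on result 2 ('no-alert'): P(H) ← 0.227·0.1831 / (0.227·0.1831 + 0.776·0.8169) = 0.041570/0.67546 = 0.0615.

Posterior P(H) ≈ 0.0615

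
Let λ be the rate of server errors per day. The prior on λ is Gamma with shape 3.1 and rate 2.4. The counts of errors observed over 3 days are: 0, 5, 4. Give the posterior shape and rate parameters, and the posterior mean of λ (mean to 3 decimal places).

Total count ∑xᵢ = 9 over n = 3 days.
Gamma is conjugate to the Poisson likelihood: posterior is Gamma(shape = 3.1+9 = 12.1, rate = 2.4+3 = 5.4).
E[λ | data] = 12.1/5.4 = 2.241.

Posterior: Gamma(shape=12.1, rate=5.4); mean ≈ 2.241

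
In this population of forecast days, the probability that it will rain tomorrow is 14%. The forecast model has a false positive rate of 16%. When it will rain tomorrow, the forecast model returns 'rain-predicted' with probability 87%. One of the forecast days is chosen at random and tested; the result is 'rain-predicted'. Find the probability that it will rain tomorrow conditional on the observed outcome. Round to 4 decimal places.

Write H for 'it will rain tomorrow'. Prior odds H:¬H = 0.14/0.86 = 0.16279. For the 'rain-predicted' outcome, the likelihood ratio is 0.87/0.16 = 5.4375.
Posterior odds = 0.16279 × 5.4375 = 0.88517, so P(H|E) = 0.88517/(1+0.88517) = 0.4695.

P(H | E) ≈ 0.4695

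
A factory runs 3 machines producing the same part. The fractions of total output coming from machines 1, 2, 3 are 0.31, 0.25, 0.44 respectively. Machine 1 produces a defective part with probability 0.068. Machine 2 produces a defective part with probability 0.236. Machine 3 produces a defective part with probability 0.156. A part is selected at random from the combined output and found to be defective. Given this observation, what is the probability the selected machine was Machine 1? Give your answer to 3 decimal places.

Posterior probability ≈ 0.142

P(defective|M1) = 0.068; P(defective|M2) = 0.236; P(defective|M3) = 0.156.
Prior × likelihood for each source: 0.31·0.068=0.02108, 0.25·0.236=0.05900, 0.44·0.156=0.06864. Summing gives P(defective) = 0.14872.
P(Machine 1 | defective) = 0.02108 / 0.14872 = 0.142.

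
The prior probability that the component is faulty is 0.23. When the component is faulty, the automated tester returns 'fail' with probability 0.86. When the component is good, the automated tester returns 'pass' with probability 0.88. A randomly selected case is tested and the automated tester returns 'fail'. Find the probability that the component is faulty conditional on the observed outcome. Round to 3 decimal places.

Let H be the event that the component is faulty. P(H) = 0.23, so P(¬H) = 0.77. With E the 'fail' result, P(E|H) = 0.86 and P(E|¬H) = 0.12.
P(E) = 0.86·0.23 + 0.12·0.77 = 0.19780 + 0.092400 = 0.29020.
By Bayes' theorem, P(H|E) = 0.19780 / 0.29020 = 0.682.

P(H | E) ≈ 0.682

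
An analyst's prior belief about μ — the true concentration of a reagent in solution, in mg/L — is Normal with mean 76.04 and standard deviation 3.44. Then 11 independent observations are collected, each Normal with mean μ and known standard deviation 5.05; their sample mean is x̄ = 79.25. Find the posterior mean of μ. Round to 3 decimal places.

Posterior mean ≈ 78.724

Prior precision 1/τ₀² = 1/3.44² = 0.0845051; data precision n/σ² = 11/5.05² = 0.431330.
Posterior precision = 0.0845051 + 0.431330 = 0.515835.
Posterior mean = (0.0845051·76.04 + 0.431330·79.25) / 0.515835 = 78.724.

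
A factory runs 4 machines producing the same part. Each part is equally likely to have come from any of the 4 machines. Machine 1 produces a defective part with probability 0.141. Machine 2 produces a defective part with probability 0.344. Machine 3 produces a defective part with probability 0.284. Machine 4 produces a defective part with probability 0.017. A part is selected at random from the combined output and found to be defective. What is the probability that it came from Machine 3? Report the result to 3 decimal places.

P(defective|M1) = 0.141; P(defective|M2) = 0.344; P(defective|M3) = 0.284; P(defective|M4) = 0.017.
Prior × likelihood for each source: 0.25·0.141=0.03525, 0.25·0.344=0.08600, 0.25·0.284=0.07100, 0.25·0.017=0.004250. Summing gives P(defective) = 0.19650.
P(Machine 3 | defective) = 0.07100 / 0.19650 = 0.361.

Posterior probability ≈ 0.361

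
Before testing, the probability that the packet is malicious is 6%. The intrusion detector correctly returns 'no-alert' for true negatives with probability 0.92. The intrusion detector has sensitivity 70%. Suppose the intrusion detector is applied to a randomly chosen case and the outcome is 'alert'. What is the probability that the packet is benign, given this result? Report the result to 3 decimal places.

P(¬H | E) ≈ 0.642

Write H for 'the packet is malicious'. Prior odds H:¬H = 0.06/0.94 = 0.063830. For the 'alert' outcome, the likelihood ratio is 0.7/0.08 = 8.7500.
Posterior odds = 0.063830 × 8.7500 = 0.55851, so P(H|E) = 0.55851/(1+0.55851) = 0.358. Then P(¬H|E) = 1 − 0.358 = 0.642.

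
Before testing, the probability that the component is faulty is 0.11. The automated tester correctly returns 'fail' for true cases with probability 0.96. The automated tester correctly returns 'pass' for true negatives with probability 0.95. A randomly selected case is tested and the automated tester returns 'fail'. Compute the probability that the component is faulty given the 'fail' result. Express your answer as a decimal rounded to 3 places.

Let H be the event that the component is faulty. P(H) = 0.11, so P(¬H) = 0.89. With E the 'fail' result, P(E|H) = 0.96 and P(E|¬H) = 0.05.
P(E) = 0.96·0.11 + 0.05·0.89 = 0.10560 + 0.044500 = 0.15010.
By Bayes' theorem, P(H|E) = 0.10560 / 0.15010 = 0.704.

P(H | E) ≈ 0.704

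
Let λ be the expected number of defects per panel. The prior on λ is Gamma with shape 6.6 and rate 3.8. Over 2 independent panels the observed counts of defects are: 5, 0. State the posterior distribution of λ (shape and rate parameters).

The Poisson likelihood adds the total count to the shape and the number of exposure periods to the rate. Here ∑xᵢ = 5 and n = 2, so shape 6.6→11.6 and rate 3.8→5.8.

Posterior: Gamma(shape=11.6, rate=5.8)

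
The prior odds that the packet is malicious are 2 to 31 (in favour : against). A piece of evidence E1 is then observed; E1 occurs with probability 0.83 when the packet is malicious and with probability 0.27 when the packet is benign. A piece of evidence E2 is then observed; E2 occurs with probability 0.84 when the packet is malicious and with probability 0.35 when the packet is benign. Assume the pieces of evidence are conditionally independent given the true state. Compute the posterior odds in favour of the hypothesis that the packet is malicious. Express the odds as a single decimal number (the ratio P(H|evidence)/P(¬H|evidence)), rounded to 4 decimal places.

Prior odds = 2/31 = 0.064516.
Likelihood ratio for E1 = 0.83/0.27 = 3.0741.
Likelihood ratio for E2 = 0.84/0.35 = 2.4000.
Posterior odds = prior odds × LR₁ × LR₂ = 0.47599.

Posterior odds ≈ 0.4760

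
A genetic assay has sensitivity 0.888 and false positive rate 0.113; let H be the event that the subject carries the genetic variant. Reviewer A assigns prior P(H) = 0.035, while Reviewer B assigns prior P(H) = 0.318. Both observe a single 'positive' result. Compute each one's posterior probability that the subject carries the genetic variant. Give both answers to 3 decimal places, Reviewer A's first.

Reviewer A: 0.222; Reviewer B: 0.786

P('+'|H) = 0.888, P('+'|¬H) = 0.113.
Reviewer A: numerator 0.888·0.035 = 0.031080; evidence = 0.031080+0.113·0.965 = 0.14012; posterior = 0.222.
Reviewer B: numerator 0.888·0.318 = 0.28238; evidence = 0.28238+0.113·0.682 = 0.35945; posterior = 0.786.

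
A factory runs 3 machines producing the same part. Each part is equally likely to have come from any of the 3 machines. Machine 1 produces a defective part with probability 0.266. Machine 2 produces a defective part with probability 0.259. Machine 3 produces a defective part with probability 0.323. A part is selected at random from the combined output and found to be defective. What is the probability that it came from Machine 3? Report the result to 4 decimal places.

P(defective|M1) = 0.266; P(defective|M2) = 0.259; P(defective|M3) = 0.323.
Prior × likelihood for each source: 0.333333·0.266=0.08867, 0.333333·0.259=0.08633, 0.333333·0.323=0.1077. Summing gives P(defective) = 0.28267.
P(Machine 3 | defective) = 0.1077 / 0.28267 = 0.3809.

Posterior probability ≈ 0.3809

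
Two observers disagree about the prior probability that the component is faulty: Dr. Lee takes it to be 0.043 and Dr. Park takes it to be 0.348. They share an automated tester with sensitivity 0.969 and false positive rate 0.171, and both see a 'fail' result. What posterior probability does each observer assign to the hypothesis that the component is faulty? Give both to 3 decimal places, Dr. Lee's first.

Dr. Lee: 0.203; Dr. Park: 0.752

P('+'|H) = 0.969, P('+'|¬H) = 0.171.
Dr. Lee: numerator 0.969·0.043 = 0.041667; evidence = 0.041667+0.171·0.957 = 0.20531; posterior = 0.203.
Dr. Park: numerator 0.969·0.348 = 0.33721; evidence = 0.33721+0.171·0.652 = 0.44870; posterior = 0.752.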